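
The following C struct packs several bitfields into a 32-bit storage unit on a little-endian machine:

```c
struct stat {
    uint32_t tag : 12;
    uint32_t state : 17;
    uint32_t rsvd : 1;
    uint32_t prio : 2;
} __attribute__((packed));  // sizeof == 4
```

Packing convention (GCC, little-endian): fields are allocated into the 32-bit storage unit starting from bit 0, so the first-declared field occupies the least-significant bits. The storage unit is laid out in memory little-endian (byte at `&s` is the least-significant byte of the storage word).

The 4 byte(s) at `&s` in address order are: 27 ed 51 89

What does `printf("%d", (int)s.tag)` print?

3367

[0]=0x27 [1]=0xed [2]=0x51 [3]=0x89 (little-endian) → word 0x8951ed27
tag [0+:12] = (word>>0) & 0xfff = 3367  ←
state [12+:17] = (word>>12) & 0x1ffff = 38174
rsvd [29+:1] = (word>>29) & 0x1 = 0
prio [30+:2] = (word>>30) & 0x3 = 2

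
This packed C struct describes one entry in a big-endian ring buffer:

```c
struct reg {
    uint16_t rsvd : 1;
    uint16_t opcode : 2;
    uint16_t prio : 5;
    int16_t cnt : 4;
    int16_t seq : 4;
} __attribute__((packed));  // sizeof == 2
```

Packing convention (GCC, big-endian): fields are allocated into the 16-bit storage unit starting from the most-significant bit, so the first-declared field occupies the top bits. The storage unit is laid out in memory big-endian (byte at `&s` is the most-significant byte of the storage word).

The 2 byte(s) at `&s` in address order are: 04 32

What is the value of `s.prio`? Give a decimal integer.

[0]=0x04 [1]=0x32 (big-endian) → word 0x0432
rsvd [15+:1] = (word>>15) & 0x1 = 0
opcode [13+:2] = (word>>13) & 0x3 = 0
prio [8+:5] = (word>>8) & 0x1f = 4  ←
cnt [4+:4] = (word>>4) & 0xf = 3
seq [0+:4] = (word>>0) & 0xf = 2

4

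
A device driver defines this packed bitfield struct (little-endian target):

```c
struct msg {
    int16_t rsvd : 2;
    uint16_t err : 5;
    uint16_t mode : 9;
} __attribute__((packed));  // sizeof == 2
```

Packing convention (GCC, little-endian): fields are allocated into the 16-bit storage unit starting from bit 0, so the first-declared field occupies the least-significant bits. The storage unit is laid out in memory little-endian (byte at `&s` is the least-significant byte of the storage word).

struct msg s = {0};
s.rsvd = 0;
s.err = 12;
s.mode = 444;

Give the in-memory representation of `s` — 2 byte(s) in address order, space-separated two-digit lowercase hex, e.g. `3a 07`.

30 de

[0+:2] rsvd=0 & 0x3 = 0x0; word=0x0000
[2+:5] err=12 & 0x1f = 0xc; word=0x0030
[7+:9] mode=444 & 0x1ff = 0x1bc; word=0xde30
word = 0xde30 → little-endian bytes:
  [0]=0x30  [1]=0xde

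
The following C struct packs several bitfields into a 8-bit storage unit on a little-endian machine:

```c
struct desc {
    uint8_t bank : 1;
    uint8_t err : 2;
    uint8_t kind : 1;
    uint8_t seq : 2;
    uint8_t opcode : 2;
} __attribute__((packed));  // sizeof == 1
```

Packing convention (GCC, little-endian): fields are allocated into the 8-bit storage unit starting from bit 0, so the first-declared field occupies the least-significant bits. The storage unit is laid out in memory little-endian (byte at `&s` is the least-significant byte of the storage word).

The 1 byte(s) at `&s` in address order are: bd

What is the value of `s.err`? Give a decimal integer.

[0]=0xbd (little-endian) → word 0xbd
bank:1 @ bit 0 → (0xbd>>0)&0x1 = 0x1
err:2 @ bit 1 → (0xbd>>1)&0x3 = 0x2  ←
kind:1 @ bit 3 → (0xbd>>3)&0x1 = 0x1
seq:2 @ bit 4 → (0xbd>>4)&0x3 = 0x3
opcode:2 @ bit 6 → (0xbd>>6)&0x3 = 0x2

2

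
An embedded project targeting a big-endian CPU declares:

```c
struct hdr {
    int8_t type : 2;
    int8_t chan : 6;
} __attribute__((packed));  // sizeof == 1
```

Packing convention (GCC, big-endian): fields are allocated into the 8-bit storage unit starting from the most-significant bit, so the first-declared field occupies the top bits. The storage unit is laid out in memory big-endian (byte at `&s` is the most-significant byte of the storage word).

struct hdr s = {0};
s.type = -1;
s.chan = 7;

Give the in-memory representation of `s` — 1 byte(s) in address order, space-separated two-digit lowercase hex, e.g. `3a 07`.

[6+:2] type=-1 & 0x3 = 0x3; word=0xc0
[0+:6] chan=7 & 0x3f = 0x7; word=0xc7
word = 0xc7 → big-endian bytes:
  [0]=0xc7

c7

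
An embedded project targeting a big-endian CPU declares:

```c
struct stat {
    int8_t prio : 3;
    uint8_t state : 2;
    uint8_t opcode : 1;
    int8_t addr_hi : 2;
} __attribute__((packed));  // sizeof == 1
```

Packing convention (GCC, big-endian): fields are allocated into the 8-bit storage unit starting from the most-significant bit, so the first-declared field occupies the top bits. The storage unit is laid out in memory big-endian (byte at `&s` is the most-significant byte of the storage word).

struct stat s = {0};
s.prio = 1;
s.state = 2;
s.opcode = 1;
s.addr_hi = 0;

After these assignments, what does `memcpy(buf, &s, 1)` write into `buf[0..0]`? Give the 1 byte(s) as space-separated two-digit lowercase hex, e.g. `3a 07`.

prio:3 = 1 → 0x1 << 5 → word 0x20
state:2 = 2 → 0x2 << 3 → word 0x30
opcode:1 = 1 → 0x1 << 2 → word 0x34
addr_hi:2 = 0 → 0x0 << 0 → word 0x34
word = 0x34 → big-endian bytes:
  [0]=0x34

34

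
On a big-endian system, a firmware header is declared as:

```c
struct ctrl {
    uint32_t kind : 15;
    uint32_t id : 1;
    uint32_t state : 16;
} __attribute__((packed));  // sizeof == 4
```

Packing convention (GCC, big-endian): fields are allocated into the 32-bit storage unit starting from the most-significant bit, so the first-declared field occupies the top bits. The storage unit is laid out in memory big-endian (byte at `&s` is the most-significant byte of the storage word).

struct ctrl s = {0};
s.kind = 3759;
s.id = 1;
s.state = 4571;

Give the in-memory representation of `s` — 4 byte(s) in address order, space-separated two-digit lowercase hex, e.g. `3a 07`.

[17+:15] kind=3759 & 0x7fff = 0xeaf; word=0x1d5e0000
[16+:1] id=1 & 0x1 = 0x1; word=0x1d5f0000
[0+:16] state=4571 & 0xffff = 0x11db; word=0x1d5f11db
word = 0x1d5f11db → big-endian bytes:
  [0]=0x1d  [1]=0x5f  [2]=0x11  [3]=0xdb

1d 5f 11 db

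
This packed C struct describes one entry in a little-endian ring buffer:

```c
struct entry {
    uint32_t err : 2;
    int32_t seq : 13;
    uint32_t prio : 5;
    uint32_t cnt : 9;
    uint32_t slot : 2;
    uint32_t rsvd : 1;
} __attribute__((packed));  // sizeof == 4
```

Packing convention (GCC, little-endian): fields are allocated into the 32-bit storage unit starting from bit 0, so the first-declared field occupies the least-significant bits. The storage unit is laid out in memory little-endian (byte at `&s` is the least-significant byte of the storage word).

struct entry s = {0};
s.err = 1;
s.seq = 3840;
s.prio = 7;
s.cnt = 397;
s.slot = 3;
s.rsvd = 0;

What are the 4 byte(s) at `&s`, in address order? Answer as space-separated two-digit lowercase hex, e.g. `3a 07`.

err:2 = 1 → 0x1 << 0 → word 0x00000001
seq:13 = 3840 → 0xf00 << 2 → word 0x00003c01
prio:5 = 7 → 0x7 << 15 → word 0x0003bc01
cnt:9 = 397 → 0x18d << 20 → word 0x18d3bc01
slot:2 = 3 → 0x3 << 29 → word 0x78d3bc01
rsvd:1 = 0 → 0x0 << 31 → word 0x78d3bc01
word = 0x78d3bc01 → little-endian bytes:
  [0]=0x01  [1]=0xbc  [2]=0xd3  [3]=0x78

01 bc d3 78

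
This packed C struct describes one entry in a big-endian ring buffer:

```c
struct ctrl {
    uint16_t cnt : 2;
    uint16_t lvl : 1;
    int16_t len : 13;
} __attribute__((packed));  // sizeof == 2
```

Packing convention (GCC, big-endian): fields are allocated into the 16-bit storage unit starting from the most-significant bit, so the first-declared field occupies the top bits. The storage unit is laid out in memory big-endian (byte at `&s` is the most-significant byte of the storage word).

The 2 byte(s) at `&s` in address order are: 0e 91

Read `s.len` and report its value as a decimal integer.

[0]=0x0e [1]=0x91 (big-endian) → word 0x0e91
cnt:2 @ bit 14 → (0x0e91>>14)&0x3 = 0x0
lvl:1 @ bit 13 → (0x0e91>>13)&0x1 = 0x0
len:13 @ bit 0 → (0x0e91>>0)&0x1fff = 0xe91  ←
len signed 13b, MSB=0: value = 3729

3729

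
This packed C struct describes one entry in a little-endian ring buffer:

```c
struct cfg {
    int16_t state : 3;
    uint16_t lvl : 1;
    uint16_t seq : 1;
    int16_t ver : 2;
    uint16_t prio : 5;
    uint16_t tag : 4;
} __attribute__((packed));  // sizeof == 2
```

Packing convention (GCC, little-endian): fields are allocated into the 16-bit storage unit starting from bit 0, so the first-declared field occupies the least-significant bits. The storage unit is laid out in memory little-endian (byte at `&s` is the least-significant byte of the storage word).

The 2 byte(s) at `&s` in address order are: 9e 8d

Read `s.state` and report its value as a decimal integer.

-2

[0]=0x9e [1]=0x8d (little-endian) → word 0x8d9e
state [0+:3] = (word>>0) & 0x7 = 6  ←
lvl [3+:1] = (word>>3) & 0x1 = 1
seq [4+:1] = (word>>4) & 0x1 = 1
ver [5+:2] = (word>>5) & 0x3 = 0
prio [7+:5] = (word>>7) & 0x1f = 27
tag [12+:4] = (word>>12) & 0xf = 8
state signed 3b, MSB=1: 6 - 8 = -2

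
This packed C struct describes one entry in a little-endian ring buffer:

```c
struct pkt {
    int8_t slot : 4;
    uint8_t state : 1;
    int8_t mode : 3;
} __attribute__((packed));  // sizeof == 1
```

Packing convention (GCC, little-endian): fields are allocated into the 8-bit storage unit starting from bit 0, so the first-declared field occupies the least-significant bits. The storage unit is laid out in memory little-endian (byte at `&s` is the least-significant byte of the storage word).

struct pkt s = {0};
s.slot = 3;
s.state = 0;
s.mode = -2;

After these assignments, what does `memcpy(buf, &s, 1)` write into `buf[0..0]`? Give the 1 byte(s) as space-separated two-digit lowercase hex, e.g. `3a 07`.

slot (4b) val=3 bits=0x3 at bit 0: 0x03
state (1b) val=0 bits=0x0 at bit 4: 0x03
mode (3b) val=-2 bits=0x6 at bit 5: 0xc3
word = 0xc3 → little-endian bytes:
  [0]=0xc3

c3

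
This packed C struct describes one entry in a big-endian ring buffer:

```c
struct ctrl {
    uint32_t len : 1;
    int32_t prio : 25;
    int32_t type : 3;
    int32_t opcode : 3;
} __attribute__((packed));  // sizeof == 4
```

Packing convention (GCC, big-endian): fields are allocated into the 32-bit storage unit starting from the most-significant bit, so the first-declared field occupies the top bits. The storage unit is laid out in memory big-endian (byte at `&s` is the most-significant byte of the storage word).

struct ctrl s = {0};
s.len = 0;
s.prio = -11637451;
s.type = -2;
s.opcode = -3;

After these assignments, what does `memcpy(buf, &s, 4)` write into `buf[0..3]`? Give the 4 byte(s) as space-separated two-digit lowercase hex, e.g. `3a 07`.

53 9b 4d 75

[31+:1] len=0 & 0x1 = 0x0; word=0x00000000
[6+:25] prio=-11637451 & 0x1ffffff = 0x14e6d35; word=0x539b4d40
[3+:3] type=-2 & 0x7 = 0x6; word=0x539b4d70
[0+:3] opcode=-3 & 0x7 = 0x5; word=0x539b4d75
word = 0x539b4d75 → big-endian bytes:
  [0]=0x53  [1]=0x9b  [2]=0x4d  [3]=0x75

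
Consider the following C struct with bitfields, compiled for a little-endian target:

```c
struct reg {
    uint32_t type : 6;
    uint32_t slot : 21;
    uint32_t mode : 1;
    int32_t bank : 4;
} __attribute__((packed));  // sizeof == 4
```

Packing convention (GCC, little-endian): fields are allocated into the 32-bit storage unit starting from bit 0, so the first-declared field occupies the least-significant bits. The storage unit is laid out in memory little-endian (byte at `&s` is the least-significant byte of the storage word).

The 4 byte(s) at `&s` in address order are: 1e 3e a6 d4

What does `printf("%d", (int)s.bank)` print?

-3

[0]=0x1e [1]=0x3e [2]=0xa6 [3]=0xd4 (little-endian) → word 0xd4a63e1e
type [0+:6] = (word>>0) & 0x3f = 30
slot [6+:21] = (word>>6) & 0x1fffff = 1218808
mode [27+:1] = (word>>27) & 0x1 = 0
bank [28+:4] = (word>>28) & 0xf = 13  ←
bank signed 4b, MSB=1: 13 - 16 = -3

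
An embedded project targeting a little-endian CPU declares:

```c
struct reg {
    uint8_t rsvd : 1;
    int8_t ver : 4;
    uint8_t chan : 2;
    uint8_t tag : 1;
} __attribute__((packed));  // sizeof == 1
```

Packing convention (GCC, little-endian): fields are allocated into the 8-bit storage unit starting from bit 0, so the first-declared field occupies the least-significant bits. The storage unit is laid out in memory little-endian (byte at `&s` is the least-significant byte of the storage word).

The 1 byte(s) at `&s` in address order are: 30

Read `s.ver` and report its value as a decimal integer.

-8

[0]=0x30 (little-endian) → word 0x30
rsvd [0+:1] = (word>>0) & 0x1 = 0
ver [1+:4] = (word>>1) & 0xf = 8  ←
chan [5+:2] = (word>>5) & 0x3 = 1
tag [7+:1] = (word>>7) & 0x1 = 0
ver signed 4b, MSB=1: 8 - 16 = -8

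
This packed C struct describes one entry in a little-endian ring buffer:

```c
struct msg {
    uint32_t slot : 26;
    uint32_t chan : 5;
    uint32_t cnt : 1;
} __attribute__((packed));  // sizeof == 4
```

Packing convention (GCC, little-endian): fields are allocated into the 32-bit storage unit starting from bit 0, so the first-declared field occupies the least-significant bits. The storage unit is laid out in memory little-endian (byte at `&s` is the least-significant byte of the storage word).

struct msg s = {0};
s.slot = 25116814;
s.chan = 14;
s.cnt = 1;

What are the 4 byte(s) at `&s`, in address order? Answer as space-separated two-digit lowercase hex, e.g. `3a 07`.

slot:26 = 25116814 → 0x17f408e << 0 → word 0x017f408e
chan:5 = 14 → 0xe << 26 → word 0x397f408e
cnt:1 = 1 → 0x1 << 31 → word 0xb97f408e
word = 0xb97f408e → little-endian bytes:
  [0]=0x8e  [1]=0x40  [2]=0x7f  [3]=0xb9

8e 40 7f b9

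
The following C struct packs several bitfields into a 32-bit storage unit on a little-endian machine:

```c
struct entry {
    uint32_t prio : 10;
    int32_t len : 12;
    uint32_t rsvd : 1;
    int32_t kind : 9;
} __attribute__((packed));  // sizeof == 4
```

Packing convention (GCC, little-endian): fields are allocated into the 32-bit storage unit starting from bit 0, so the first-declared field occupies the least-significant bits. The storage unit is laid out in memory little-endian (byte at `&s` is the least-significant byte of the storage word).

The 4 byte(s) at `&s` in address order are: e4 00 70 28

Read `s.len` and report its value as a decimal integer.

-1024

[0]=0xe4 [1]=0x00 [2]=0x70 [3]=0x28 (little-endian) → word 0x287000e4
prio [0+:10] = (word>>0) & 0x3ff = 228
len [10+:12] = (word>>10) & 0xfff = 3072  ←
rsvd [22+:1] = (word>>22) & 0x1 = 1
kind [23+:9] = (word>>23) & 0x1ff = 80
len signed 12b, MSB=1: 3072 - 4096 = -1024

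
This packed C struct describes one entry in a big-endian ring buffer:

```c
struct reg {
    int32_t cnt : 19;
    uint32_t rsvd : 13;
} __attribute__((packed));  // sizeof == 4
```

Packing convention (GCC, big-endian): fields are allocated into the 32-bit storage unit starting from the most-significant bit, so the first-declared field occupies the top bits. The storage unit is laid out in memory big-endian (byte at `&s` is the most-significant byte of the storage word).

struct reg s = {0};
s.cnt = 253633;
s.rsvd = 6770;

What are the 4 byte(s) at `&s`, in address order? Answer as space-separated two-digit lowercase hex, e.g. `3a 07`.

7b d8 3a 72

cnt (19b) val=253633 bits=0x3dec1 at bit 13: 0x7bd82000
rsvd (13b) val=6770 bits=0x1a72 at bit 0: 0x7bd83a72
word = 0x7bd83a72 → big-endian bytes:
  [0]=0x7b  [1]=0xd8  [2]=0x3a  [3]=0x72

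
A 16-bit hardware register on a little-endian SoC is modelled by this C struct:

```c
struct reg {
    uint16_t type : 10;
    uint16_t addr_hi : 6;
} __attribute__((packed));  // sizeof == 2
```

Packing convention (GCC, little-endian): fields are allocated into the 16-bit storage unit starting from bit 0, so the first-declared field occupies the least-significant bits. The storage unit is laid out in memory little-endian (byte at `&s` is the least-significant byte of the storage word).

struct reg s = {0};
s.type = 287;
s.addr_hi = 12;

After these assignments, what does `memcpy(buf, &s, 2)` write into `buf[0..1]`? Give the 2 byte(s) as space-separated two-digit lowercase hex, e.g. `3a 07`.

[0+:10] type=287 & 0x3ff = 0x11f; word=0x011f
[10+:6] addr_hi=12 & 0x3f = 0xc; word=0x311f
word = 0x311f → little-endian bytes:
  [0]=0x1f  [1]=0x31

1f 31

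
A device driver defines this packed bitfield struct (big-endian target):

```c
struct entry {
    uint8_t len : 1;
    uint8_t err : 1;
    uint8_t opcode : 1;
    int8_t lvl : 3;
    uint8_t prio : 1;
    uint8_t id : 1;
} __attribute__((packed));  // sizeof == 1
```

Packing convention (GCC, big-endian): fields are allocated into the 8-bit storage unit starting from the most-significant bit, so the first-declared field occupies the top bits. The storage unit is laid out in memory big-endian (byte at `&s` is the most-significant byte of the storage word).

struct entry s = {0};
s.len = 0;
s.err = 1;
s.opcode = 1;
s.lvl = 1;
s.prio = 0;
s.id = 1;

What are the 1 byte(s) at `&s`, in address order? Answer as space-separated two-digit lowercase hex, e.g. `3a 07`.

len (1b) val=0 bits=0x0 at bit 7: 0x00
err (1b) val=1 bits=0x1 at bit 6: 0x40
opcode (1b) val=1 bits=0x1 at bit 5: 0x60
lvl (3b) val=1 bits=0x1 at bit 2: 0x64
prio (1b) val=0 bits=0x0 at bit 1: 0x64
id (1b) val=1 bits=0x1 at bit 0: 0x65
word = 0x65 → big-endian bytes:
  [0]=0x65

65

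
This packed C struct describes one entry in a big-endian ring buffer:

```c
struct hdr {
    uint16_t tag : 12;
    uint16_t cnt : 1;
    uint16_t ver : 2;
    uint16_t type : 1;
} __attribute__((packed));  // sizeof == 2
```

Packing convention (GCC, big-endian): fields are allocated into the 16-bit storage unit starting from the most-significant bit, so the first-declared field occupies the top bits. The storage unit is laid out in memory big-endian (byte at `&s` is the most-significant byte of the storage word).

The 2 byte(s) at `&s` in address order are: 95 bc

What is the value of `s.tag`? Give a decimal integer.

2395

[0]=0x95 [1]=0xbc (big-endian) → word 0x95bc
tag [4+:12] = (word>>4) & 0xfff = 2395  ←
cnt [3+:1] = (word>>3) & 0x1 = 1
ver [1+:2] = (word>>1) & 0x3 = 2
type [0+:1] = (word>>0) & 0x1 = 0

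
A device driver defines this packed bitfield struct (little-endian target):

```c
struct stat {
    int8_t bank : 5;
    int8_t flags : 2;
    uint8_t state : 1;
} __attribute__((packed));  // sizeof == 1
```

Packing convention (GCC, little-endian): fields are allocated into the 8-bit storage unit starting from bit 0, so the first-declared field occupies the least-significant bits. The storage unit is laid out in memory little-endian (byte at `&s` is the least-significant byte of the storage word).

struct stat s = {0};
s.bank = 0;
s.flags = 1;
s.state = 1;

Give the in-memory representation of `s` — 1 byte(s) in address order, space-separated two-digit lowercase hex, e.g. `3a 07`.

a0

[0+:5] bank=0 & 0x1f = 0x0; word=0x00
[5+:2] flags=1 & 0x3 = 0x1; word=0x20
[7+:1] state=1 & 0x1 = 0x1; word=0xa0
word = 0xa0 → little-endian bytes:
  [0]=0xa0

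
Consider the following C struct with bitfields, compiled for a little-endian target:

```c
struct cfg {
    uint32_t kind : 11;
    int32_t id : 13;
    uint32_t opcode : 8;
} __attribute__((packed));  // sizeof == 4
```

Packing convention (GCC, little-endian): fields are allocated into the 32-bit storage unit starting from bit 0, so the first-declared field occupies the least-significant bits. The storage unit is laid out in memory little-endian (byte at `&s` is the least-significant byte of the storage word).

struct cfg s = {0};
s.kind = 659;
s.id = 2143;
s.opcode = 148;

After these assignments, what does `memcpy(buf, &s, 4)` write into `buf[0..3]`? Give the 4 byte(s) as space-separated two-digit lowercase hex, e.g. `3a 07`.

93 fa 42 94

kind (11b) val=659 bits=0x293 at bit 0: 0x00000293
id (13b) val=2143 bits=0x85f at bit 11: 0x0042fa93
opcode (8b) val=148 bits=0x94 at bit 24: 0x9442fa93
word = 0x9442fa93 → little-endian bytes:
  [0]=0x93  [1]=0xfa  [2]=0x42  [3]=0x94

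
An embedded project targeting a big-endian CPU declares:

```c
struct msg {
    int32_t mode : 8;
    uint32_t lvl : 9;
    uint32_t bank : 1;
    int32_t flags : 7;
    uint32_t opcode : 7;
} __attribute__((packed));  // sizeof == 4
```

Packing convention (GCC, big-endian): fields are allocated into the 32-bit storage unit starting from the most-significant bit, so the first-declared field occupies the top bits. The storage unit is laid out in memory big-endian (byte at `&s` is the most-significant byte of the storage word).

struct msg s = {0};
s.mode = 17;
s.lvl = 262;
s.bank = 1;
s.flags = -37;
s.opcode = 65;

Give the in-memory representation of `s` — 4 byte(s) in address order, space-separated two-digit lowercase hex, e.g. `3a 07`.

[24+:8] mode=17 & 0xff = 0x11; word=0x11000000
[15+:9] lvl=262 & 0x1ff = 0x106; word=0x11830000
[14+:1] bank=1 & 0x1 = 0x1; word=0x11834000
[7+:7] flags=-37 & 0x7f = 0x5b; word=0x11836d80
[0+:7] opcode=65 & 0x7f = 0x41; word=0x11836dc1
word = 0x11836dc1 → big-endian bytes:
  [0]=0x11  [1]=0x83  [2]=0x6d  [3]=0xc1

11 83 6d c1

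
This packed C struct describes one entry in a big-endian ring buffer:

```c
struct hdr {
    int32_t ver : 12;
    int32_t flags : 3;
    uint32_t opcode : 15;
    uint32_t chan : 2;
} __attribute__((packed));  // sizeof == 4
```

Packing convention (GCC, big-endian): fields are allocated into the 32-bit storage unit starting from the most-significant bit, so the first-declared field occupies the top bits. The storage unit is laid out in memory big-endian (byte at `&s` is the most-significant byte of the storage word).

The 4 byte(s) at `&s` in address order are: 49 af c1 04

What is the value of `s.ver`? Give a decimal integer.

[0]=0x49 [1]=0xaf [2]=0xc1 [3]=0x04 (big-endian) → word 0x49afc104
ver [20+:12] = (word>>20) & 0xfff = 1178  ←
flags [17+:3] = (word>>17) & 0x7 = 7
opcode [2+:15] = (word>>2) & 0x7fff = 28737
chan [0+:2] = (word>>0) & 0x3 = 0
ver signed 12b, MSB=0: value = 1178

1178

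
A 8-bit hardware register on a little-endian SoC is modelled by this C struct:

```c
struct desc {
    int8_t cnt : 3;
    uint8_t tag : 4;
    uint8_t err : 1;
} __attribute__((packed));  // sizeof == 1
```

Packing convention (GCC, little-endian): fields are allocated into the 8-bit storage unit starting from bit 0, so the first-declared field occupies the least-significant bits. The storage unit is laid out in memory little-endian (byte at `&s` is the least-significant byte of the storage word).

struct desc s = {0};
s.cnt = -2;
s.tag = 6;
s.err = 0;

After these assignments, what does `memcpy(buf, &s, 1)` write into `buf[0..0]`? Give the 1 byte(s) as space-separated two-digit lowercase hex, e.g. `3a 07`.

36

cnt (3b) val=-2 bits=0x6 at bit 0: 0x06
tag (4b) val=6 bits=0x6 at bit 3: 0x36
err (1b) val=0 bits=0x0 at bit 7: 0x36
word = 0x36 → little-endian bytes:
  [0]=0x36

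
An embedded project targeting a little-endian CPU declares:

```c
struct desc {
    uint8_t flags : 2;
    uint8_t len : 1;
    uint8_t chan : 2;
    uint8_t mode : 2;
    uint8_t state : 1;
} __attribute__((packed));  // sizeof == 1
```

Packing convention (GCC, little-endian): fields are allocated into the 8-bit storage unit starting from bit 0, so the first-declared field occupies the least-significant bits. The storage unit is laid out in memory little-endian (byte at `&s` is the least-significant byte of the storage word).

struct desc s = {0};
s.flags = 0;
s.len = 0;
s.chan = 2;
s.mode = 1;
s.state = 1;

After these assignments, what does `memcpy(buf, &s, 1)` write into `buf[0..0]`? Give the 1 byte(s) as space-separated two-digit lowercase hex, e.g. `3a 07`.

b0

flags:2 = 0 → 0x0 << 0 → word 0x00
len:1 = 0 → 0x0 << 2 → word 0x00
chan:2 = 2 → 0x2 << 3 → word 0x10
mode:2 = 1 → 0x1 << 5 → word 0x30
state:1 = 1 → 0x1 << 7 → word 0xb0
word = 0xb0 → little-endian bytes:
  [0]=0xb0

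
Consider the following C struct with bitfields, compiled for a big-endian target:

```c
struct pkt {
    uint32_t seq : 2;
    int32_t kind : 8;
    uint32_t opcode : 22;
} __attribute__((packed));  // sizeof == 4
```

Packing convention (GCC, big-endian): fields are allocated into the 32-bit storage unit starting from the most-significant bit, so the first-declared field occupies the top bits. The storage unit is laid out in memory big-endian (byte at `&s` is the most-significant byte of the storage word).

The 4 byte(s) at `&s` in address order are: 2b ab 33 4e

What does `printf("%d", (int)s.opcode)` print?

2831182

[0]=0x2b [1]=0xab [2]=0x33 [3]=0x4e (big-endian) → word 0x2bab334e
seq [30+:2] = (word>>30) & 0x3 = 0
kind [22+:8] = (word>>22) & 0xff = 174
opcode [0+:22] = (word>>0) & 0x3fffff = 2831182  ←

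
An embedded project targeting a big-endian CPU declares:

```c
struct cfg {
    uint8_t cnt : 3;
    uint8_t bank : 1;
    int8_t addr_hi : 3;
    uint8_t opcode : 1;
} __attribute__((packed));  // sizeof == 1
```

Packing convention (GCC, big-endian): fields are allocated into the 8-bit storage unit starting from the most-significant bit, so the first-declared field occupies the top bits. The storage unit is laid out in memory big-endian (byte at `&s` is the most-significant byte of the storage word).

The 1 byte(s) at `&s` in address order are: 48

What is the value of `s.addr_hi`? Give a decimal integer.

[0]=0x48 (big-endian) → word 0x48
cnt [5+:3] = (word>>5) & 0x7 = 2
bank [4+:1] = (word>>4) & 0x1 = 0
addr_hi [1+:3] = (word>>1) & 0x7 = 4  ←
opcode [0+:1] = (word>>0) & 0x1 = 0
addr_hi signed 3b, MSB=1: 4 - 8 = -4

-4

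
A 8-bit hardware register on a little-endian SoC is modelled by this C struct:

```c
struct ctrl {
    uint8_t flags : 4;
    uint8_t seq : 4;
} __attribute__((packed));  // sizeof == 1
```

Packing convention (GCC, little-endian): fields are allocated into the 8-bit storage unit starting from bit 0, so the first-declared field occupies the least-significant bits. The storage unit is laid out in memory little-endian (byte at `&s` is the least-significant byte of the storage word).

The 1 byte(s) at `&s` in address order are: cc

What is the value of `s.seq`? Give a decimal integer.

12

[0]=0xcc (little-endian) → word 0xcc
flags [0+:4] = (word>>0) & 0xf = 12
seq [4+:4] = (word>>4) & 0xf = 12  ←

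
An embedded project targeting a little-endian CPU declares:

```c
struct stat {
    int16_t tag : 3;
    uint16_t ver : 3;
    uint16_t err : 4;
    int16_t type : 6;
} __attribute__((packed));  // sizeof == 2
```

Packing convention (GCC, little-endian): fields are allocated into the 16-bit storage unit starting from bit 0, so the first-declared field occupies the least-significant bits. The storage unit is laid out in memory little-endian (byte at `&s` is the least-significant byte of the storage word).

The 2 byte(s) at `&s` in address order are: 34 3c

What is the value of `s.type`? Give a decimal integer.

[0]=0x34 [1]=0x3c (little-endian) → word 0x3c34
tag [0+:3] = (word>>0) & 0x7 = 4
ver [3+:3] = (word>>3) & 0x7 = 6
err [6+:4] = (word>>6) & 0xf = 0
type [10+:6] = (word>>10) & 0x3f = 15  ←
type signed 6b, MSB=0: value = 15

15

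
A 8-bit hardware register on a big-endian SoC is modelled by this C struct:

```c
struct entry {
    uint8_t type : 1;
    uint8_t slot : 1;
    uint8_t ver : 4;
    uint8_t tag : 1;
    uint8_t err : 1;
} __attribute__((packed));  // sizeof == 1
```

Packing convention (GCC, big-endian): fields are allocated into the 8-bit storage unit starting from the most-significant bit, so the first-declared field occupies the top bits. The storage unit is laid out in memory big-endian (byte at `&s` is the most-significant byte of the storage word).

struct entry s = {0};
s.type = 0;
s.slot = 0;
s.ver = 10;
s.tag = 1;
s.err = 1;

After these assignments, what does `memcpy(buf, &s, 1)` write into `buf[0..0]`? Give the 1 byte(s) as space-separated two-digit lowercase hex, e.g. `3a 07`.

type (1b) val=0 bits=0x0 at bit 7: 0x00
slot (1b) val=0 bits=0x0 at bit 6: 0x00
ver (4b) val=10 bits=0xa at bit 2: 0x28
tag (1b) val=1 bits=0x1 at bit 1: 0x2a
err (1b) val=1 bits=0x1 at bit 0: 0x2b
word = 0x2b → big-endian bytes:
  [0]=0x2b

2b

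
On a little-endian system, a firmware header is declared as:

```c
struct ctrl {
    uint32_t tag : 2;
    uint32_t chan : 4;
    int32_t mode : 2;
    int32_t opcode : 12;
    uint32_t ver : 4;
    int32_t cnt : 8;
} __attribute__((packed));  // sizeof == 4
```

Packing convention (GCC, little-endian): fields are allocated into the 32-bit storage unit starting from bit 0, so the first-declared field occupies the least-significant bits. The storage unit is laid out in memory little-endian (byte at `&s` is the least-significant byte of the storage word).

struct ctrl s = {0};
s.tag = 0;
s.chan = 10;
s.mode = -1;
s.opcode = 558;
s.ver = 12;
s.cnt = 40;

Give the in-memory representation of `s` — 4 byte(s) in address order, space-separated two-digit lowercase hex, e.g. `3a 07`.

tag:2 = 0 → 0x0 << 0 → word 0x00000000
chan:4 = 10 → 0xa << 2 → word 0x00000028
mode:2 = -1 → 0x3 << 6 → word 0x000000e8
opcode:12 = 558 → 0x22e << 8 → word 0x00022ee8
ver:4 = 12 → 0xc << 20 → word 0x00c22ee8
cnt:8 = 40 → 0x28 << 24 → word 0x28c22ee8
word = 0x28c22ee8 → little-endian bytes:
  [0]=0xe8  [1]=0x2e  [2]=0xc2  [3]=0x28

e8 2e c2 28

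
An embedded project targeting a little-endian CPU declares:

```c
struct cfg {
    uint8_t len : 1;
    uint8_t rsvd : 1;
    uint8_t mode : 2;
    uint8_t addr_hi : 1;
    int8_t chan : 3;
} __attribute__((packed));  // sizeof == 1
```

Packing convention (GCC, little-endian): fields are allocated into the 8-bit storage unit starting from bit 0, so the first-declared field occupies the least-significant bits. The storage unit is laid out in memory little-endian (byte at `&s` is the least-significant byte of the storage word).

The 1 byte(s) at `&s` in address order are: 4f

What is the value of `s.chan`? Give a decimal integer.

2

[0]=0x4f (little-endian) → word 0x4f
len [0+:1] = (word>>0) & 0x1 = 1
rsvd [1+:1] = (word>>1) & 0x1 = 1
mode [2+:2] = (word>>2) & 0x3 = 3
addr_hi [4+:1] = (word>>4) & 0x1 = 0
chan [5+:3] = (word>>5) & 0x7 = 2  ←
chan signed 3b, MSB=0: value = 2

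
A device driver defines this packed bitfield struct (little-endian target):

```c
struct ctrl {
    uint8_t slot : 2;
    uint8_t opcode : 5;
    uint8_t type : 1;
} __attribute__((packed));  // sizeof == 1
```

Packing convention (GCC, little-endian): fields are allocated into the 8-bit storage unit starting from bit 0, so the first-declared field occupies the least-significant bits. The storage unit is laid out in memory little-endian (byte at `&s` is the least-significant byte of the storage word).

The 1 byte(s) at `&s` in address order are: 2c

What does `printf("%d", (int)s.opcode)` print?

[0]=0x2c (little-endian) → word 0x2c
slot:2 @ bit 0 → (0x2c>>0)&0x3 = 0x0
opcode:5 @ bit 2 → (0x2c>>2)&0x1f = 0xb  ←
type:1 @ bit 7 → (0x2c>>7)&0x1 = 0x0

11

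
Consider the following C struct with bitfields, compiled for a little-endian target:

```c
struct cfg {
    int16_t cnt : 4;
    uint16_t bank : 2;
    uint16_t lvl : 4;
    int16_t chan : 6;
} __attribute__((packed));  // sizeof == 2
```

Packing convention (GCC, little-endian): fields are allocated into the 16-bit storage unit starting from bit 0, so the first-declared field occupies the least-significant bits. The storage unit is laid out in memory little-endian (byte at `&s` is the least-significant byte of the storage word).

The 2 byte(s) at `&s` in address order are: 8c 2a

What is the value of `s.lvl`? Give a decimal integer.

10

[0]=0x8c [1]=0x2a (little-endian) → word 0x2a8c
cnt [0+:4] = (word>>0) & 0xf = 12
bank [4+:2] = (word>>4) & 0x3 = 0
lvl [6+:4] = (word>>6) & 0xf = 10  ←
chan [10+:6] = (word>>10) & 0x3f = 10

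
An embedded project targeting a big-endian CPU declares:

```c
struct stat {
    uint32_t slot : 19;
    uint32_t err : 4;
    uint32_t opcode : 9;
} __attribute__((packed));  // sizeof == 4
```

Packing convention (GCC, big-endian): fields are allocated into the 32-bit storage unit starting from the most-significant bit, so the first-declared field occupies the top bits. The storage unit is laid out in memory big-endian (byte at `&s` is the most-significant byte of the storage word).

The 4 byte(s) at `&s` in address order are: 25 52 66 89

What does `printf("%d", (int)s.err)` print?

3

[0]=0x25 [1]=0x52 [2]=0x66 [3]=0x89 (big-endian) → word 0x25526689
slot [13+:19] = (word>>13) & 0x7ffff = 76435
err [9+:4] = (word>>9) & 0xf = 3  ←
opcode [0+:9] = (word>>0) & 0x1ff = 137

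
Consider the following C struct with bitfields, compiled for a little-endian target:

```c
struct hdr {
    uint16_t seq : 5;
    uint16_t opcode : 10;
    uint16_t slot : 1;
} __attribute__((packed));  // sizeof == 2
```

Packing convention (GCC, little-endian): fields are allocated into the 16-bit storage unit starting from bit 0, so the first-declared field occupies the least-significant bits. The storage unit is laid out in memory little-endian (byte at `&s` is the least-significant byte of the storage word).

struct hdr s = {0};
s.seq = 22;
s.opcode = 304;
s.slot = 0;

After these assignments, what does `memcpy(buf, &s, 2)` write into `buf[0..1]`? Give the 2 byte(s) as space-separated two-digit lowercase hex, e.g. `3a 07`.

16 26

seq:5 = 22 → 0x16 << 0 → word 0x0016
opcode:10 = 304 → 0x130 << 5 → word 0x2616
slot:1 = 0 → 0x0 << 15 → word 0x2616
word = 0x2616 → little-endian bytes:
  [0]=0x16  [1]=0x26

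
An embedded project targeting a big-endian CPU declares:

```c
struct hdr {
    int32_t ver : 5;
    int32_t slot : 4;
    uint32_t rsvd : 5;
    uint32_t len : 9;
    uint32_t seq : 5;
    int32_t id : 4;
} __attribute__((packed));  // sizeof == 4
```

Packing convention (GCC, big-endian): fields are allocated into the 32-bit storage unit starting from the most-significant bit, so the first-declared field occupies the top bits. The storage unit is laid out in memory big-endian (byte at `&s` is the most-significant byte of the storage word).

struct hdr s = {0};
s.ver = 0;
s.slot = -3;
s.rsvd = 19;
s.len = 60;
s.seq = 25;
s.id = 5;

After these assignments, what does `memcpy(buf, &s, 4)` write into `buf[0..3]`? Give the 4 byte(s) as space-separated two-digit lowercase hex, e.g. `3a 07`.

ver:5 = 0 → 0x0 << 27 → word 0x00000000
slot:4 = -3 → 0xd << 23 → word 0x06800000
rsvd:5 = 19 → 0x13 << 18 → word 0x06cc0000
len:9 = 60 → 0x3c << 9 → word 0x06cc7800
seq:5 = 25 → 0x19 << 4 → word 0x06cc7990
id:4 = 5 → 0x5 << 0 → word 0x06cc7995
word = 0x06cc7995 → big-endian bytes:
  [0]=0x06  [1]=0xcc  [2]=0x79  [3]=0x95

06 cc 79 95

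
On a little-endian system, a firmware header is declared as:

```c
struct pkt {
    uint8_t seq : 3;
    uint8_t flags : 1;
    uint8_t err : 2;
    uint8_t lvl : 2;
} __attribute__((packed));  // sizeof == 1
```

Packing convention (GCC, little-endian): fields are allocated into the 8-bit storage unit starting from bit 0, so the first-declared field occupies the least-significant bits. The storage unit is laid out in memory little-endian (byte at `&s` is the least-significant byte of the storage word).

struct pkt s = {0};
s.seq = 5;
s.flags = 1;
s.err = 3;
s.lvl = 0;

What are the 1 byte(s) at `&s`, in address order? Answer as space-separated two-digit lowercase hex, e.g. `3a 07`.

3d

seq (3b) val=5 bits=0x5 at bit 0: 0x05
flags (1b) val=1 bits=0x1 at bit 3: 0x0d
err (2b) val=3 bits=0x3 at bit 4: 0x3d
lvl (2b) val=0 bits=0x0 at bit 6: 0x3d
word = 0x3d → little-endian bytes:
  [0]=0x3d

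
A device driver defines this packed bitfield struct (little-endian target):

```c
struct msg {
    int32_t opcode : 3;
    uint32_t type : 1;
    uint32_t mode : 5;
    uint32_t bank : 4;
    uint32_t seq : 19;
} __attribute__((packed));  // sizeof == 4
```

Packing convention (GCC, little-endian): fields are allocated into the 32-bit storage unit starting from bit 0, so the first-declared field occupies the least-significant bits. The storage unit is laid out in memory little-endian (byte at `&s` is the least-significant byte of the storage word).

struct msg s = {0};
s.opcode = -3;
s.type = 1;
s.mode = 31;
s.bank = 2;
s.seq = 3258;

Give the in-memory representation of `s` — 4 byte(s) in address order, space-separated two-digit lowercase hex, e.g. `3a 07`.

opcode (3b) val=-3 bits=0x5 at bit 0: 0x00000005
type (1b) val=1 bits=0x1 at bit 3: 0x0000000d
mode (5b) val=31 bits=0x1f at bit 4: 0x000001fd
bank (4b) val=2 bits=0x2 at bit 9: 0x000005fd
seq (19b) val=3258 bits=0xcba at bit 13: 0x019745fd
word = 0x019745fd → little-endian bytes:
  [0]=0xfd  [1]=0x45  [2]=0x97  [3]=0x01

fd 45 97 01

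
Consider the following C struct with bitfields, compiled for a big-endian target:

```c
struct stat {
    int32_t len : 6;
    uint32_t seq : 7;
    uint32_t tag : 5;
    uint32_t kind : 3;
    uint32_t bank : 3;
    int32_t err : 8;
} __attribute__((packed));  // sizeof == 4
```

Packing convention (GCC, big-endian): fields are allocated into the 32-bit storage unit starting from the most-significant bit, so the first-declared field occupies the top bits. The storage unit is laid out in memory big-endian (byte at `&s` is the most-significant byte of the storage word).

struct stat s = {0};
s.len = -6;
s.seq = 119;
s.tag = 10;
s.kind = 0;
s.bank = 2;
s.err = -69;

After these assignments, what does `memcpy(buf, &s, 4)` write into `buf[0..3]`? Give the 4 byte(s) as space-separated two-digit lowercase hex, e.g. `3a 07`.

[26+:6] len=-6 & 0x3f = 0x3a; word=0xe8000000
[19+:7] seq=119 & 0x7f = 0x77; word=0xebb80000
[14+:5] tag=10 & 0x1f = 0xa; word=0xebba8000
[11+:3] kind=0 & 0x7 = 0x0; word=0xebba8000
[8+:3] bank=2 & 0x7 = 0x2; word=0xebba8200
[0+:8] err=-69 & 0xff = 0xbb; word=0xebba82bb
word = 0xebba82bb → big-endian bytes:
  [0]=0xeb  [1]=0xba  [2]=0x82  [3]=0xbb

eb ba 82 bb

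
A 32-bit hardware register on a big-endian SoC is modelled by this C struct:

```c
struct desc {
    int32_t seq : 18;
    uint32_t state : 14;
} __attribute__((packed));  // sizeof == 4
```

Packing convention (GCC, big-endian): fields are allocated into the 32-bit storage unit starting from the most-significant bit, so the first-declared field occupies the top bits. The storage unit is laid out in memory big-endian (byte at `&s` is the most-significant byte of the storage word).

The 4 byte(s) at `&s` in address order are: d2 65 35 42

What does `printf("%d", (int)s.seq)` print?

-46700

[0]=0xd2 [1]=0x65 [2]=0x35 [3]=0x42 (big-endian) → word 0xd2653542
seq:18 @ bit 14 → (0xd2653542>>14)&0x3ffff = 0x34994  ←
state:14 @ bit 0 → (0xd2653542>>0)&0x3fff = 0x3542
seq signed 18b, MSB=1: 215444 - 262144 = -46700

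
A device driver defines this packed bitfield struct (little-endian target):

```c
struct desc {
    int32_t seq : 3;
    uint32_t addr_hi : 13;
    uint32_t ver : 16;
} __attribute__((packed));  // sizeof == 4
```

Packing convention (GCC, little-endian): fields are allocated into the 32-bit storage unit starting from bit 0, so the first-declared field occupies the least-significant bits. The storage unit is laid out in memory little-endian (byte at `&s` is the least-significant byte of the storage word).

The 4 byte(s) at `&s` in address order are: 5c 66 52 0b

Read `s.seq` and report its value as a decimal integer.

[0]=0x5c [1]=0x66 [2]=0x52 [3]=0x0b (little-endian) → word 0x0b52665c
seq [0+:3] = (word>>0) & 0x7 = 4  ←
addr_hi [3+:13] = (word>>3) & 0x1fff = 3275
ver [16+:16] = (word>>16) & 0xffff = 2898
seq signed 3b, MSB=1: 4 - 8 = -4

-4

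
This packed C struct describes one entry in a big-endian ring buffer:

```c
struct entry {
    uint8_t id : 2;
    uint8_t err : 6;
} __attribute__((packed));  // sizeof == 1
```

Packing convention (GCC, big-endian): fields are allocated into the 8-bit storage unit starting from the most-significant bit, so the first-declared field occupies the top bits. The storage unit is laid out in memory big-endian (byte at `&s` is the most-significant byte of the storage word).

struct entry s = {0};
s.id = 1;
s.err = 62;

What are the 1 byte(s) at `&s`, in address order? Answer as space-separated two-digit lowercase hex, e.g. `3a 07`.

7e

id:2 = 1 → 0x1 << 6 → word 0x40
err:6 = 62 → 0x3e << 0 → word 0x7e
word = 0x7e → big-endian bytes:
  [0]=0x7e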